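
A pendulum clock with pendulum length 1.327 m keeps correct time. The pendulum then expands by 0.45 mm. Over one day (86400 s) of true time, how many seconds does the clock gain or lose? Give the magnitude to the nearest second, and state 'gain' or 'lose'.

lose 15 s

T ∝ √L, so T'/T = √(1.32745/1.327) = 1.00017.
In 86400 s of true time the clock registers 86400/1.00017 = 86385.4 s, so it loses 15 s.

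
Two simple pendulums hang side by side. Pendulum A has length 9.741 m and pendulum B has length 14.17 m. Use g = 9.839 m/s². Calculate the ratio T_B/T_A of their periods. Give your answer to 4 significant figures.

1.206

T ∝ √L, so T_B/T_A = √(L_B/L_A) = √(14.17/9.741) = 1.206.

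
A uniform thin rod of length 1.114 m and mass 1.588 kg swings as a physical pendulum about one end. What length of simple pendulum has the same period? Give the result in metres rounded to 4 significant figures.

0.7427 m

The equivalent simple-pendulum length is L_eq = I/(md), where I is about the pivot and d = 0.55700 m.
I_cm = (1/12)mL² = 0.16423 kg·m², so I = I_cm + md² = 0.16423 + 0.49268 = 0.65690 kg·m².
L_eq = 0.65690/(1.588 × 0.55700) = 0.7427 m.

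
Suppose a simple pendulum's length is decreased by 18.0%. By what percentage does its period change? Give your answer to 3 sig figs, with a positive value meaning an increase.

-9.45%

T ∝ √L, so T'/T = √(0.8200) = 0.9055.
Percentage change in T = (0.9055 − 1) × 100% = -9.45%.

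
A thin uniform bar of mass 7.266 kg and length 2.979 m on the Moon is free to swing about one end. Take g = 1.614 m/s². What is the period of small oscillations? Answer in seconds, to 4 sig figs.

6.970 s

For a physical pendulum T = 2π√(I/(mgd)), with d = 1.4895 m from pivot to centre of mass.
I_cm = mL²/12 = 7.266 × 2.979²/12 = 5.3735 kg·m²; I = I_cm + md² = 5.3735 + 7.266 × 1.4895² = 21.494 kg·m².
T = 2π√(21.494/(7.266 × 1.614 × 1.4895)) = 6.970 s.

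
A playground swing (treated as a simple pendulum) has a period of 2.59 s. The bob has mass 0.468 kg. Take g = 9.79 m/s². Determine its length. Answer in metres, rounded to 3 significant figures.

From T = 2π√(L/g), L = gT²/(4π²) = 9.79 × 2.590²/(4π²) = 1.66 m.

1.66 m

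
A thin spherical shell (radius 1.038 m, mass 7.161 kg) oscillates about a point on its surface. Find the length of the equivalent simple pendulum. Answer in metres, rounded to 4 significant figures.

1.730 m

The equivalent simple-pendulum length is L_eq = I/(md), where I is about the pivot and d = 1.0380 m.
I_cm = (2/3)mR² = 5.1437 kg·m², so I = I_cm + md² = 5.1437 + 7.7156 = 12.859 kg·m².
L_eq = 12.859/(7.161 × 1.0380) = 1.730 m.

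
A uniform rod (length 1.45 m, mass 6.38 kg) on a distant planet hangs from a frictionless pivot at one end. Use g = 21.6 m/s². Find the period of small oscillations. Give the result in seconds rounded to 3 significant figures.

1.33 s

For a physical pendulum T = 2π√(I/(mgd)), with d = 0.7250 m from pivot to centre of mass.
I_cm = mL²/12 = 6.38 × 1.45²/12 = 1.118 kg·m²; I = I_cm + md² = 1.118 + 6.38 × 0.7250² = 4.471 kg·m².
T = 2π√(4.471/(6.38 × 21.6 × 0.7250)) = 1.33 s.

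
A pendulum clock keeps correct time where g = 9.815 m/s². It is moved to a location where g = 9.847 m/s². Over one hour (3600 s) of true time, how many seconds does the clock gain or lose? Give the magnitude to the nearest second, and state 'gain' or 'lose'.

gain 6 s

The clock's period scales as T ∝ 1/√g, so T'/T = √(9.815/9.847) = 0.998374.
In 3600 s of true time the clock registers 3600/0.998374 = 3605.9 s, so it gains 6 s.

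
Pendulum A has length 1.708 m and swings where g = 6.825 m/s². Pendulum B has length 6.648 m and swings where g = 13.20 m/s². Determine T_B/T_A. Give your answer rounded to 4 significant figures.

1.419

T = 2π√(L/g), so T_B/T_A = √((L_B/g_B)/(L_A/g_A)) = √((6.648/13.20)/(1.708/6.825)) = 1.419.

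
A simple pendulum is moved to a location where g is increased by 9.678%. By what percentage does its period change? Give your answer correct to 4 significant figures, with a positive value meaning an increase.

T ∝ 1/√g, so T'/T = 1/√(1.0968) = 0.95486.
Percentage change in T = (0.95486 − 1) × 100% = -4.514%.

-4.514%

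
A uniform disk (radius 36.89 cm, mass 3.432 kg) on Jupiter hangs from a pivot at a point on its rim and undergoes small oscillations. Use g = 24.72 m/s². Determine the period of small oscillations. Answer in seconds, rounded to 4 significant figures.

0.9401 s

I_cm = ½mr² = 0.23353 kg·m². The pivot is at distance d = 0.3689 m from the centre of mass.
By the parallel-axis theorem, I = I_cm + md² = 0.23353 + 0.46705 = 0.70058 kg·m².
T = 2π√(I/(mgd)) = 2π√(0.70058/(3.432 × 24.72 × 0.3689)) = 0.9401 s.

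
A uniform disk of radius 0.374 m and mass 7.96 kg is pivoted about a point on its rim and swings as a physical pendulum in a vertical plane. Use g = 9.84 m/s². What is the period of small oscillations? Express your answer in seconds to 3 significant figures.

I_cm = ½mr² = 0.5567 kg·m². The pivot is at distance d = 0.374 m from the centre of mass.
By the parallel-axis theorem, I = I_cm + md² = 0.5567 + 1.113 = 1.670 kg·m².
T = 2π√(I/(mgd)) = 2π√(1.670/(7.96 × 9.84 × 0.374)) = 1.50 s.

1.50 s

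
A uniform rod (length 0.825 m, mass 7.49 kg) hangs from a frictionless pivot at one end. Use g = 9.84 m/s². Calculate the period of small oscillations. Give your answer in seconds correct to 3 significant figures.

1.49 s

For a physical pendulum T = 2π√(I/(mgd)), with d = 0.4125 m from pivot to centre of mass.
I_cm = mL²/12 = 7.49 × 0.825²/12 = 0.4248 kg·m²; I = I_cm + md² = 0.4248 + 7.49 × 0.4125² = 1.699 kg·m².
T = 2π√(1.699/(7.49 × 9.84 × 0.4125)) = 1.49 s.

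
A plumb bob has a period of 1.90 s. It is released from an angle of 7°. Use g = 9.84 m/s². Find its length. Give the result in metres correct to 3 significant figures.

From T = 2π√(L/g), L = gT²/(4π²) = 9.84 × 1.900²/(4π²) = 0.900 m.

0.900 m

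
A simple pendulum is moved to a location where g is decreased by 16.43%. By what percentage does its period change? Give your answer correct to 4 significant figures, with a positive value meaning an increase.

9.389%

T ∝ 1/√g, so T'/T = 1/√(0.83570) = 1.0939.
Percentage change in T = (1.0939 − 1) × 100% = 9.389%.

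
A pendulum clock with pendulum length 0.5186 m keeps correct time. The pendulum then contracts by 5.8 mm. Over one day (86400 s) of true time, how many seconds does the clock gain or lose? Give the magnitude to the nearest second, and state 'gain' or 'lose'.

gain 487 s

T ∝ √L, so T'/T = √(0.51280/0.5186) = 0.994392.
In 86400 s of true time the clock registers 86400/0.994392 = 86887.2 s, so it gains 487 s.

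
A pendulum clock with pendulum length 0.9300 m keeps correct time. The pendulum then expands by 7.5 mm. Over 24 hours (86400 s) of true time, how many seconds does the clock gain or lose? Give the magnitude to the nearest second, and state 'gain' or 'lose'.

T ∝ √L, so T'/T = √(0.93750/0.9300) = 1.00402.
In 86400 s of true time the clock registers 86400/1.00402 = 86053.7 s, so it loses 346 s.

lose 346 s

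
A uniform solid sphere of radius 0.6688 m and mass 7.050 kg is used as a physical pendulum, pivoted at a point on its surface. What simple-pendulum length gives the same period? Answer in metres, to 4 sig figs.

The equivalent simple-pendulum length is L_eq = I/(md), where I is about the pivot and d = 0.66880 m.
I_cm = (2/5)mR² = 1.2614 kg·m², so I = I_cm + md² = 1.2614 + 3.1534 = 4.4148 kg·m².
L_eq = 4.4148/(7.050 × 0.66880) = 0.9363 m.

0.9363 m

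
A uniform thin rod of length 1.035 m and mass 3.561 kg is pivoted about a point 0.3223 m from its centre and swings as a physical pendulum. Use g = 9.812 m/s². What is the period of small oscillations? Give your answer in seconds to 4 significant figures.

1.553 s

For a physical pendulum T = 2π√(I/(mgd)), with d = 0.32230 m from pivot to centre of mass.
I_cm = mL²/12 = 3.561 × 1.035²/12 = 0.31789 kg·m²; I = I_cm + md² = 0.31789 + 3.561 × 0.32230² = 0.68779 kg·m².
T = 2π√(0.68779/(3.561 × 9.812 × 0.32230)) = 1.553 s.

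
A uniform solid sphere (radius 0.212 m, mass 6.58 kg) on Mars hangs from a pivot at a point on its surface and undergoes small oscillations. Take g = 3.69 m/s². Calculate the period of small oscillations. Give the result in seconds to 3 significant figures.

1.78 s

I_cm = (2/5)mr² = 0.1183 kg·m². The pivot is at distance d = 0.212 m from the centre of mass.
By the parallel-axis theorem, I = I_cm + md² = 0.1183 + 0.2957 = 0.4140 kg·m².
T = 2π√(I/(mgd)) = 2π√(0.4140/(6.58 × 3.69 × 0.212)) = 1.78 s.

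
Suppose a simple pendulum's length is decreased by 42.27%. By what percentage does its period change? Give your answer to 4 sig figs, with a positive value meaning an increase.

T ∝ √L, so T'/T = √(0.57730) = 0.75980.
Percentage change in T = (0.75980 − 1) × 100% = -24.02%.

-24.02%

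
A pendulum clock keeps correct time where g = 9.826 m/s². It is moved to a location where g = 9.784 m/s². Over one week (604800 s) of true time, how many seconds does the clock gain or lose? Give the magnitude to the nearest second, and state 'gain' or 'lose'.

The clock's period scales as T ∝ 1/√g, so T'/T = √(9.826/9.784) = 1.00214.
In 604800 s of true time the clock registers 604800/1.00214 = 603506.0 s, so it loses 1294 s.

lose 1294 s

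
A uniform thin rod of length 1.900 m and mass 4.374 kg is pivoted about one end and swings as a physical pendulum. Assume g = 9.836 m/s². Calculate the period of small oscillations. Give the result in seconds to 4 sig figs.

2.255 s

For a physical pendulum T = 2π√(I/(mgd)), with d = 0.95000 m from pivot to centre of mass.
I_cm = mL²/12 = 4.374 × 1.900²/12 = 1.3158 kg·m²; I = I_cm + md² = 1.3158 + 4.374 × 0.95000² = 5.2634 kg·m².
T = 2π√(5.2634/(4.374 × 9.836 × 0.95000)) = 2.255 s.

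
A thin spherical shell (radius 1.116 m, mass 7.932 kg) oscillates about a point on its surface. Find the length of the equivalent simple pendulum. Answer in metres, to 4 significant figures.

1.860 m

The equivalent simple-pendulum length is L_eq = I/(md), where I is about the pivot and d = 1.1160 m.
I_cm = (2/3)mR² = 6.5860 kg·m², so I = I_cm + md² = 6.5860 + 9.8790 = 16.465 kg·m².
L_eq = 16.465/(7.932 × 1.1160) = 1.860 m.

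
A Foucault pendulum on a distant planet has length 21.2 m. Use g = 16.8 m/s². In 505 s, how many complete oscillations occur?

71

T = 2π√(L/g) = 2π√(21.2/16.8) = 7.058 s.
Number of complete oscillations = ⌊505/7.058⌋ = ⌊71.55⌋ = 71.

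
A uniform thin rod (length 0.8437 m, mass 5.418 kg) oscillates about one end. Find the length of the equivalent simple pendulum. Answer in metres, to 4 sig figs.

The equivalent simple-pendulum length is L_eq = I/(md), where I is about the pivot and d = 0.42185 m.
I_cm = (1/12)mL² = 0.32139 kg·m², so I = I_cm + md² = 0.32139 + 0.96417 = 1.2856 kg·m².
L_eq = 1.2856/(5.418 × 0.42185) = 0.5625 m.

0.5625 m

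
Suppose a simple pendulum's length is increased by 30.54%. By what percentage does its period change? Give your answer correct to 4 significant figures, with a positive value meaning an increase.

T ∝ √L, so T'/T = √(1.3054) = 1.1425.
Percentage change in T = (1.1425 − 1) × 100% = 14.25%.

14.25%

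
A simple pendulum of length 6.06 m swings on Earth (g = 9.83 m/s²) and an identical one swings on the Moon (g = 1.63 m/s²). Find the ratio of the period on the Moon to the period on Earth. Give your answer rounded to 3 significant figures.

T ∝ 1/√g, so T₂/T₁ = √(g₁/g₂) = √(9.83/1.63) = 2.46.

2.46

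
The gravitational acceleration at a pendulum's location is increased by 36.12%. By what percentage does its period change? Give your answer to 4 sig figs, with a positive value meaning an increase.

-14.29%

T ∝ 1/√g, so T'/T = 1/√(1.3612) = 0.85711.
Percentage change in T = (0.85711 − 1) × 100% = -14.29%.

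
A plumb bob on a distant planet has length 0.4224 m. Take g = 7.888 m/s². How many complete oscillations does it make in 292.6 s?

T = 2π√(L/g) = 2π√(0.4224/7.888) = 1.4540 s.
Number of complete oscillations = ⌊292.6/1.4540⌋ = ⌊201.24⌋ = 201.

201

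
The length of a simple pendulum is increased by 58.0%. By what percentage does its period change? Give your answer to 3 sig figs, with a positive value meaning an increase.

25.7%

T ∝ √L, so T'/T = √(1.580) = 1.257.
Percentage change in T = (1.257 − 1) × 100% = 25.7%.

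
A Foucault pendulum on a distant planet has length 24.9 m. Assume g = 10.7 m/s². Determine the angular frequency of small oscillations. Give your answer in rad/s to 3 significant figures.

0.656 rad/s

ω = √(g/L) = √(10.7/24.9) = 0.656 rad/s.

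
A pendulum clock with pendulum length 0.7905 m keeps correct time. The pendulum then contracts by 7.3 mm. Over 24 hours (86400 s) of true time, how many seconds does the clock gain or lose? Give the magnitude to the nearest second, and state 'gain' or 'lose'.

gain 402 s

T ∝ √L, so T'/T = √(0.78320/0.7905) = 0.995372.
In 86400 s of true time the clock registers 86400/0.995372 = 86801.7 s, so it gains 402 s.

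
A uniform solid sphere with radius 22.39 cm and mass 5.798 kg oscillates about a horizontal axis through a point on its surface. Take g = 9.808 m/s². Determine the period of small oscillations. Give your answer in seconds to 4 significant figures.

1.123 s

I_cm = (2/5)mr² = 0.11626 kg·m². The pivot is at distance d = 0.2239 m from the centre of mass.
By the parallel-axis theorem, I = I_cm + md² = 0.11626 + 0.29066 = 0.40693 kg·m².
T = 2π√(I/(mgd)) = 2π√(0.40693/(5.798 × 9.808 × 0.2239)) = 1.123 s.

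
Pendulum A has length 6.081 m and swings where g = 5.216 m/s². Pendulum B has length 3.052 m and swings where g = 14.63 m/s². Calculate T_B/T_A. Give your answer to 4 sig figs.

0.4230

T = 2π√(L/g), so T_B/T_A = √((L_B/g_B)/(L_A/g_A)) = √((3.052/14.63)/(6.081/5.216)) = 0.4230.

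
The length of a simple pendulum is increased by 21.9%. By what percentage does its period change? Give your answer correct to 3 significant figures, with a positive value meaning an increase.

10.4%

T ∝ √L, so T'/T = √(1.219) = 1.104.
Percentage change in T = (1.104 − 1) × 100% = 10.4%.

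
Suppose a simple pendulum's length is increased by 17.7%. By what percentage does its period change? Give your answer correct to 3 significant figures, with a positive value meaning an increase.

8.49%

T ∝ √L, so T'/T = √(1.177) = 1.085.
Percentage change in T = (1.085 − 1) × 100% = 8.49%.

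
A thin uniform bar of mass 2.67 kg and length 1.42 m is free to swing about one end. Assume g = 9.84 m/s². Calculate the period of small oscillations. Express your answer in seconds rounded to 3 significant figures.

For a physical pendulum T = 2π√(I/(mgd)), with d = 0.7100 m from pivot to centre of mass.
I_cm = mL²/12 = 2.67 × 1.42²/12 = 0.4486 kg·m²; I = I_cm + md² = 0.4486 + 2.67 × 0.7100² = 1.795 kg·m².
T = 2π√(1.795/(2.67 × 9.84 × 0.7100)) = 1.95 s.

1.95 s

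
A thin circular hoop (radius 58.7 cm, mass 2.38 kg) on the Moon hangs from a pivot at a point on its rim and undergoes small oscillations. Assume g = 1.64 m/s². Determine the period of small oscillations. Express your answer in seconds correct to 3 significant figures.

I_cm = mr² = 0.8201 kg·m². The pivot is at distance d = 0.587 m from the centre of mass.
By the parallel-axis theorem, I = I_cm + md² = 0.8201 + 0.8201 = 1.640 kg·m².
T = 2π√(I/(mgd)) = 2π√(1.640/(2.38 × 1.64 × 0.587)) = 5.32 s.

5.32 s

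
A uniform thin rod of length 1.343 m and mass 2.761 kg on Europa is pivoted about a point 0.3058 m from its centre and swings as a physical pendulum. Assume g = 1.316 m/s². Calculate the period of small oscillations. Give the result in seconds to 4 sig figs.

For a physical pendulum T = 2π√(I/(mgd)), with d = 0.30580 m from pivot to centre of mass.
I_cm = mL²/12 = 2.761 × 1.343²/12 = 0.41499 kg·m²; I = I_cm + md² = 0.41499 + 2.761 × 0.30580² = 0.67318 kg·m².
T = 2π√(0.67318/(2.761 × 1.316 × 0.30580)) = 4.891 s.

4.891 s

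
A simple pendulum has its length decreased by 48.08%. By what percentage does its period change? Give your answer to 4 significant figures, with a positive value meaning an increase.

T ∝ √L, so T'/T = √(0.51920) = 0.72056.
Percentage change in T = (0.72056 − 1) × 100% = -27.94%.

-27.94%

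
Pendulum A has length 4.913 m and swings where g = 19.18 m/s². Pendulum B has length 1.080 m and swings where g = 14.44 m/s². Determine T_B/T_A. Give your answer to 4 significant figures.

T = 2π√(L/g), so T_B/T_A = √((L_B/g_B)/(L_A/g_A)) = √((1.080/14.44)/(4.913/19.18)) = 0.5404.

0.5404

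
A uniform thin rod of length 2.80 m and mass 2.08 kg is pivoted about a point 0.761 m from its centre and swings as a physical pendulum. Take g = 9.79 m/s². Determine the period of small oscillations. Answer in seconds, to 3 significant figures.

2.56 s

For a physical pendulum T = 2π√(I/(mgd)), with d = 0.7610 m from pivot to centre of mass.
I_cm = mL²/12 = 2.08 × 2.80²/12 = 1.359 kg·m²; I = I_cm + md² = 1.359 + 2.08 × 0.7610² = 2.564 kg·m².
T = 2π√(2.564/(2.08 × 9.79 × 0.7610)) = 2.56 s.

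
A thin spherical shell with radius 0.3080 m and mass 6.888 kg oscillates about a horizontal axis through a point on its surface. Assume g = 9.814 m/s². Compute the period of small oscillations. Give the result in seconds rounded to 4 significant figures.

I_cm = (2/3)mr² = 0.43562 kg·m². The pivot is at distance d = 0.3080 m from the centre of mass.
By the parallel-axis theorem, I = I_cm + md² = 0.43562 + 0.65342 = 1.0890 kg·m².
T = 2π√(I/(mgd)) = 2π√(1.0890/(6.888 × 9.814 × 0.3080)) = 1.437 s.

1.437 s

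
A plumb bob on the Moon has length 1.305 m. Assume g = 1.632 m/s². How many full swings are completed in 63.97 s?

T = 2π√(L/g) = 2π√(1.305/1.632) = 5.6186 s.
Number of complete oscillations = ⌊63.97/5.6186⌋ = ⌊11.385⌋ = 11.

11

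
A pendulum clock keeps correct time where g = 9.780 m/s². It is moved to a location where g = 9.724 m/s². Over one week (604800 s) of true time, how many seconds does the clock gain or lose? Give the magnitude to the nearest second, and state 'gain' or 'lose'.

The clock's period scales as T ∝ 1/√g, so T'/T = √(9.780/9.724) = 1.00288.
In 604800 s of true time the clock registers 604800/1.00288 = 603066.0 s, so it loses 1734 s.

lose 1734 s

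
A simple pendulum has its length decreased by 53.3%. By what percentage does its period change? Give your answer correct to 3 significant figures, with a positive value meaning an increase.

T ∝ √L, so T'/T = √(0.4670) = 0.6834.
Percentage change in T = (0.6834 − 1) × 100% = -31.7%.

-31.7%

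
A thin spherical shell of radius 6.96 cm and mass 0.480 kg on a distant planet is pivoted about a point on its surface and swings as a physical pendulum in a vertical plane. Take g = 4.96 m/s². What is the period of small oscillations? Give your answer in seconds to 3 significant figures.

0.961 s

I_cm = (2/3)mr² = 0.001550 kg·m². The pivot is at distance d = 0.0696 m from the centre of mass.
By the parallel-axis theorem, I = I_cm + md² = 0.001550 + 0.002325 = 0.003875 kg·m².
T = 2π√(I/(mgd)) = 2π√(0.003875/(0.480 × 4.96 × 0.0696)) = 0.961 s.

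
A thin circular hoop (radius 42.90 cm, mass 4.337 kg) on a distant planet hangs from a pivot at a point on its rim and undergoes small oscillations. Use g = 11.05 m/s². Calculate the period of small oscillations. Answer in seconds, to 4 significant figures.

1.751 s

I_cm = mr² = 0.79819 kg·m². The pivot is at distance d = 0.4290 m from the centre of mass.
By the parallel-axis theorem, I = I_cm + md² = 0.79819 + 0.79819 = 1.5964 kg·m².
T = 2π√(I/(mgd)) = 2π√(1.5964/(4.337 × 11.05 × 0.4290)) = 1.751 s.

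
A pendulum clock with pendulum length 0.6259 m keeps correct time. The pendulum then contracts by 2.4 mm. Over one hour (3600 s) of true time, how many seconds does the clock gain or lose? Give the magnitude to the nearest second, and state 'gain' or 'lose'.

T ∝ √L, so T'/T = √(0.62350/0.6259) = 0.998081.
In 3600 s of true time the clock registers 3600/0.998081 = 3606.9 s, so it gains 7 s.

gain 7 s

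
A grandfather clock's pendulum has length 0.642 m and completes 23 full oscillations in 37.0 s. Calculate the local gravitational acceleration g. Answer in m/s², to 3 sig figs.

9.79 m/s²

T = 37.0/23 = 1.609 s.
From T = 2π√(L/g), g = 4π²L/T² = 4π² × 0.642/1.609² = 9.79 m/s².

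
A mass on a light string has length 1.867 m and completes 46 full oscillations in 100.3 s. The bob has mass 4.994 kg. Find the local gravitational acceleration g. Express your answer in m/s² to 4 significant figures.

15.50 m/s²

T = 100.3/46 = 2.1804 s.
From T = 2π√(L/g), g = 4π²L/T² = 4π² × 1.867/2.1804² = 15.50 m/s².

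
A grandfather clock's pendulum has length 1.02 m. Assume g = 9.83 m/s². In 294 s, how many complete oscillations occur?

145

T = 2π√(L/g) = 2π√(1.02/9.83) = 2.024 s.
Number of complete oscillations = ⌊294/2.024⌋ = ⌊145.3⌋ = 145.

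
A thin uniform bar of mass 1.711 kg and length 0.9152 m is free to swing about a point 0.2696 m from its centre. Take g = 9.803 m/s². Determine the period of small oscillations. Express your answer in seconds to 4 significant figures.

For a physical pendulum T = 2π√(I/(mgd)), with d = 0.26960 m from pivot to centre of mass.
I_cm = mL²/12 = 1.711 × 0.9152²/12 = 0.11943 kg·m²; I = I_cm + md² = 0.11943 + 1.711 × 0.26960² = 0.24379 kg·m².
T = 2π√(0.24379/(1.711 × 9.803 × 0.26960)) = 1.459 s.

1.459 s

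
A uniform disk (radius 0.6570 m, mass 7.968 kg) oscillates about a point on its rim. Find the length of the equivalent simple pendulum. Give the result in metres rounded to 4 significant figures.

0.9855 m

The equivalent simple-pendulum length is L_eq = I/(md), where I is about the pivot and d = 0.65700 m.
I_cm = ½mR² = 1.7197 kg·m², so I = I_cm + md² = 1.7197 + 3.4394 = 5.1591 kg·m².
L_eq = 5.1591/(7.968 × 0.65700) = 0.9855 m.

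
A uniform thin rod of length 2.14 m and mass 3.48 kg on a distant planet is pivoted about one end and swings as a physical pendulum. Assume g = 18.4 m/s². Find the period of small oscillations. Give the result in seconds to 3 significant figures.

1.75 s

For a physical pendulum T = 2π√(I/(mgd)), with d = 1.070 m from pivot to centre of mass.
I_cm = mL²/12 = 3.48 × 2.14²/12 = 1.328 kg·m²; I = I_cm + md² = 1.328 + 3.48 × 1.070² = 5.312 kg·m².
T = 2π√(5.312/(3.48 × 18.4 × 1.070)) = 1.75 s.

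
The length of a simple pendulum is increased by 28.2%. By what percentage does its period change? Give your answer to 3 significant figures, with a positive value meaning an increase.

13.2%

T ∝ √L, so T'/T = √(1.282) = 1.132.
Percentage change in T = (1.132 − 1) × 100% = 13.2%.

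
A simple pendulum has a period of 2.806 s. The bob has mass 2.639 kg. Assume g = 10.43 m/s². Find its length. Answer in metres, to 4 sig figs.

From T = 2π√(L/g), L = gT²/(4π²) = 10.43 × 2.8060²/(4π²) = 2.080 m.

2.080 m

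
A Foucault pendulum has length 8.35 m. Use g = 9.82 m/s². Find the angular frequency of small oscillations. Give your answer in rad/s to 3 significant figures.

1.08 rad/s

ω = √(g/L) = √(9.82/8.35) = 1.08 rad/s.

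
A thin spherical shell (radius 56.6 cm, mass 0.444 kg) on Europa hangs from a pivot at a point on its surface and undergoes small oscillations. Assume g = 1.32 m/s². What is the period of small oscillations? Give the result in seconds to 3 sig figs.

5.31 s

I_cm = (2/3)mr² = 0.09483 kg·m². The pivot is at distance d = 0.566 m from the centre of mass.
By the parallel-axis theorem, I = I_cm + md² = 0.09483 + 0.1422 = 0.2371 kg·m².
T = 2π√(I/(mgd)) = 2π√(0.2371/(0.444 × 1.32 × 0.566)) = 5.31 s.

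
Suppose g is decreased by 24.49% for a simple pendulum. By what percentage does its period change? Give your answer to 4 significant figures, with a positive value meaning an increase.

15.08%

T ∝ 1/√g, so T'/T = 1/√(0.75510) = 1.1508.
Percentage change in T = (1.1508 − 1) × 100% = 15.08%.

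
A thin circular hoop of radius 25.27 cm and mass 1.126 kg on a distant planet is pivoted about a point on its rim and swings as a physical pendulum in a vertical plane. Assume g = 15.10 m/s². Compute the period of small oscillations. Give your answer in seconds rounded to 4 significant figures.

1.150 s

I_cm = mr² = 0.071903 kg·m². The pivot is at distance d = 0.2527 m from the centre of mass.
By the parallel-axis theorem, I = I_cm + md² = 0.071903 + 0.071903 = 0.14381 kg·m².
T = 2π√(I/(mgd)) = 2π√(0.14381/(1.126 × 15.10 × 0.2527)) = 1.150 s.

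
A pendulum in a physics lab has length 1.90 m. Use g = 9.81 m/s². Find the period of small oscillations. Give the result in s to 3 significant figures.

2.77 s

T = 2π√(L/g) = 2π√(1.90/9.81) = 2π × 0.4401 = 2.77 s.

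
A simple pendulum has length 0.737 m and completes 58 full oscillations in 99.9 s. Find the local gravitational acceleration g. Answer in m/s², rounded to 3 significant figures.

9.81 m/s²

T = 99.9/58 = 1.722 s.
From T = 2π√(L/g), g = 4π²L/T² = 4π² × 0.737/1.722² = 9.81 m/s².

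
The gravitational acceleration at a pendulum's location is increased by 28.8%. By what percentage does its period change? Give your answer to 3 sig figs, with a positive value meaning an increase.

-11.9%

T ∝ 1/√g, so T'/T = 1/√(1.288) = 0.8811.
Percentage change in T = (0.8811 − 1) × 100% = -11.9%.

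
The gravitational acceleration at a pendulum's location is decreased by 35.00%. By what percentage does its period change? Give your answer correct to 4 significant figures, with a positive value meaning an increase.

24.03%

T ∝ 1/√g, so T'/T = 1/√(0.65000) = 1.2403.
Percentage change in T = (1.2403 − 1) × 100% = 24.03%.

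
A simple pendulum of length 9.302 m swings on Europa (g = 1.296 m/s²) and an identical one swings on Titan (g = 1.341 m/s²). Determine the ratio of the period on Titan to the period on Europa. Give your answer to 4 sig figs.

T ∝ 1/√g, so T₂/T₁ = √(g₁/g₂) = √(1.296/1.341) = 0.9831.

0.9831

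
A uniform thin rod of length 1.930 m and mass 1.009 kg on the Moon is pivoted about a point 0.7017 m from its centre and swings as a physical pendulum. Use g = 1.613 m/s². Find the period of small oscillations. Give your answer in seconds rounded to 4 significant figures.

For a physical pendulum T = 2π√(I/(mgd)), with d = 0.70170 m from pivot to centre of mass.
I_cm = mL²/12 = 1.009 × 1.930²/12 = 0.31320 kg·m²; I = I_cm + md² = 0.31320 + 1.009 × 0.70170² = 0.81002 kg·m².
T = 2π√(0.81002/(1.009 × 1.613 × 0.70170)) = 5.292 s.

5.292 s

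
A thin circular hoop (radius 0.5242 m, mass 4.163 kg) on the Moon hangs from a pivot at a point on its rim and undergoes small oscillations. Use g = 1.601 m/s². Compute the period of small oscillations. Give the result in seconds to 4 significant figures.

5.084 s

I_cm = mr² = 1.1439 kg·m². The pivot is at distance d = 0.5242 m from the centre of mass.
By the parallel-axis theorem, I = I_cm + md² = 1.1439 + 1.1439 = 2.2879 kg·m².
T = 2π√(I/(mgd)) = 2π√(2.2879/(4.163 × 1.601 × 0.5242)) = 5.084 s.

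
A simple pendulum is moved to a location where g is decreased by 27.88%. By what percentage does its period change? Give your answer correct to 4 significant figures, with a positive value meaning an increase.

T ∝ 1/√g, so T'/T = 1/√(0.72120) = 1.1775.
Percentage change in T = (1.1775 − 1) × 100% = 17.75%.

17.75%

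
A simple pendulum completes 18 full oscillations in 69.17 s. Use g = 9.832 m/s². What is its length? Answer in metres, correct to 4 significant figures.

3.678 m

T = 69.17/18 = 3.8428 s.
From T = 2π√(L/g), L = gT²/(4π²) = 9.832 × 3.8428²/(4π²) = 3.678 m.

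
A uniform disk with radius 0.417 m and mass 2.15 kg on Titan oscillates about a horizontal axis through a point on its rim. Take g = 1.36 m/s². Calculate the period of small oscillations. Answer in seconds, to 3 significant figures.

4.26 s

I_cm = ½mr² = 0.1869 kg·m². The pivot is at distance d = 0.417 m from the centre of mass.
By the parallel-axis theorem, I = I_cm + md² = 0.1869 + 0.3739 = 0.5608 kg·m².
T = 2π√(I/(mgd)) = 2π√(0.5608/(2.15 × 1.36 × 0.417)) = 4.26 s.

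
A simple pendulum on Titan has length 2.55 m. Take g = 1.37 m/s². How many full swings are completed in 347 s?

40

T = 2π√(L/g) = 2π√(2.55/1.37) = 8.572 s.
Number of complete oscillations = ⌊347/8.572⌋ = ⌊40.48⌋ = 40.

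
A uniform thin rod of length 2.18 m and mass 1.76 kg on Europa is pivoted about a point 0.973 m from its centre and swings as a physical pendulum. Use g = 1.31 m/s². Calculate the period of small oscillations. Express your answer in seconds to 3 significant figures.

6.45 s

For a physical pendulum T = 2π√(I/(mgd)), with d = 0.9730 m from pivot to centre of mass.
I_cm = mL²/12 = 1.76 × 2.18²/12 = 0.6970 kg·m²; I = I_cm + md² = 0.6970 + 1.76 × 0.9730² = 2.363 kg·m².
T = 2π√(2.363/(1.76 × 1.31 × 0.9730)) = 6.45 s.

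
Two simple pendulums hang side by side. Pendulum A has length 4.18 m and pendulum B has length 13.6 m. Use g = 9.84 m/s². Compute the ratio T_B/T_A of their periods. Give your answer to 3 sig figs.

T ∝ √L, so T_B/T_A = √(L_B/L_A) = √(13.6/4.18) = 1.80.

1.80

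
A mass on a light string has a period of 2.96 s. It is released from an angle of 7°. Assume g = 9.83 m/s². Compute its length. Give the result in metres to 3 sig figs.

From T = 2π√(L/g), L = gT²/(4π²) = 9.83 × 2.960²/(4π²) = 2.18 m.

2.18 m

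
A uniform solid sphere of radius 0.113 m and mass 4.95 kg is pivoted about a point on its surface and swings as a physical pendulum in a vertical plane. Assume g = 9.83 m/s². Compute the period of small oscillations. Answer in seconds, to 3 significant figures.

0.797 s

I_cm = (2/5)mr² = 0.02528 kg·m². The pivot is at distance d = 0.113 m from the centre of mass.
By the parallel-axis theorem, I = I_cm + md² = 0.02528 + 0.06321 = 0.08849 kg·m².
T = 2π√(I/(mgd)) = 2π√(0.08849/(4.95 × 9.83 × 0.113)) = 0.797 s.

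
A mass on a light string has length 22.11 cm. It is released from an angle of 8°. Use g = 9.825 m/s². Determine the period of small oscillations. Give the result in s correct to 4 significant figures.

0.9426 s

T = 2π√(L/g) = 2π√(0.2211/9.825) = 2π × 0.15001 = 0.9426 s.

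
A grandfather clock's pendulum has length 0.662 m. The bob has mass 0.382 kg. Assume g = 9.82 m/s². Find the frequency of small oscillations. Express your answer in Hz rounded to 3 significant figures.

T = 2π√(L/g) = 2π√(0.662/9.82) = 1.631 s, so f = 1/T = 0.613 Hz.

0.613 Hz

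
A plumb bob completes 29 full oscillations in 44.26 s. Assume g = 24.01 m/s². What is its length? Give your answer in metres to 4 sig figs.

T = 44.26/29 = 1.5262 s.
From T = 2π√(L/g), L = gT²/(4π²) = 24.01 × 1.5262²/(4π²) = 1.417 m.

1.417 m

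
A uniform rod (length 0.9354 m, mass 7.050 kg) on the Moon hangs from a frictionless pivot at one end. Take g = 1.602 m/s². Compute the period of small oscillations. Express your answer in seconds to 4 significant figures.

3.920 s

For a physical pendulum T = 2π√(I/(mgd)), with d = 0.46770 m from pivot to centre of mass.
I_cm = mL²/12 = 7.050 × 0.9354²/12 = 0.51405 kg·m²; I = I_cm + md² = 0.51405 + 7.050 × 0.46770² = 2.0562 kg·m².
T = 2π√(2.0562/(7.050 × 1.602 × 0.46770)) = 3.920 s.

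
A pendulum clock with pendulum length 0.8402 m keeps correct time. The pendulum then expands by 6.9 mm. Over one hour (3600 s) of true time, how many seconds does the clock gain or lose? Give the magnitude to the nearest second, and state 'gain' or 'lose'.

T ∝ √L, so T'/T = √(0.84710/0.8402) = 1.00410.
In 3600 s of true time the clock registers 3600/1.00410 = 3585.3 s, so it loses 15 s.

lose 15 s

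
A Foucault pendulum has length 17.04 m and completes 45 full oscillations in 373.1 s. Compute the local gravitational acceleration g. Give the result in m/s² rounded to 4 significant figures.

T = 373.1/45 = 8.2911 s.
From T = 2π√(L/g), g = 4π²L/T² = 4π² × 17.04/8.2911² = 9.786 m/s².

9.786 m/s²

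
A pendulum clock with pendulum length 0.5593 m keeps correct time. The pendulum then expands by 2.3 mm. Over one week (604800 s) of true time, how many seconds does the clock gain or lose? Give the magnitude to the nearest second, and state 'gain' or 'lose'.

T ∝ √L, so T'/T = √(0.56160/0.5593) = 1.00205.
In 604800 s of true time the clock registers 604800/1.00205 = 603560.3 s, so it loses 1240 s.

lose 1240 s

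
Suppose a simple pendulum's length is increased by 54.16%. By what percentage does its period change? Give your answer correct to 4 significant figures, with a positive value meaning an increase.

24.16%

T ∝ √L, so T'/T = √(1.5416) = 1.2416.
Percentage change in T = (1.2416 − 1) × 100% = 24.16%.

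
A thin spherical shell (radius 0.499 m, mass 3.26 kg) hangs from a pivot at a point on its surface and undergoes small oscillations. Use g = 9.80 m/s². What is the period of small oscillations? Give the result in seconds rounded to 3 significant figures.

I_cm = (2/3)mr² = 0.5412 kg·m². The pivot is at distance d = 0.499 m from the centre of mass.
By the parallel-axis theorem, I = I_cm + md² = 0.5412 + 0.8117 = 1.353 kg·m².
T = 2π√(I/(mgd)) = 2π√(1.353/(3.26 × 9.80 × 0.499)) = 1.83 s.

1.83 s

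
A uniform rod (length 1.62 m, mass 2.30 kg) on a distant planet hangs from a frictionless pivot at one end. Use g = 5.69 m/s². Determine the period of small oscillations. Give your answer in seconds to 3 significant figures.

2.74 s

For a physical pendulum T = 2π√(I/(mgd)), with d = 0.8100 m from pivot to centre of mass.
I_cm = mL²/12 = 2.30 × 1.62²/12 = 0.5030 kg·m²; I = I_cm + md² = 0.5030 + 2.30 × 0.8100² = 2.012 kg·m².
T = 2π√(2.012/(2.30 × 5.69 × 0.8100)) = 2.74 s.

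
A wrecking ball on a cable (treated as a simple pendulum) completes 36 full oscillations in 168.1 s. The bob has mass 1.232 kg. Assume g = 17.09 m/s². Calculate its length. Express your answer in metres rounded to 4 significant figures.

T = 168.1/36 = 4.6694 s.
From T = 2π√(L/g), L = gT²/(4π²) = 17.09 × 4.6694²/(4π²) = 9.439 m.

9.439 m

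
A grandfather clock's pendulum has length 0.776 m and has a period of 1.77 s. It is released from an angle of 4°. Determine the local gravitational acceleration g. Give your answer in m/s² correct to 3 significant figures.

From T = 2π√(L/g), g = 4π²L/T² = 4π² × 0.776/1.770² = 9.78 m/s².

9.78 m/s²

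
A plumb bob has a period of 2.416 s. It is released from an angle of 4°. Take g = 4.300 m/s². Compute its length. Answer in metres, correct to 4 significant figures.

From T = 2π√(L/g), L = gT²/(4π²) = 4.300 × 2.4160²/(4π²) = 0.6358 m.

0.6358 m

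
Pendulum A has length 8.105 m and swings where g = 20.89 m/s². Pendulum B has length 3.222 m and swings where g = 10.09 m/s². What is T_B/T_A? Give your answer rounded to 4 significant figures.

0.9072

T = 2π√(L/g), so T_B/T_A = √((L_B/g_B)/(L_A/g_A)) = √((3.222/10.09)/(8.105/20.89)) = 0.9072.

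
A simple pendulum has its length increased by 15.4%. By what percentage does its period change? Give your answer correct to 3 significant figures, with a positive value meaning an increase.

7.42%

T ∝ √L, so T'/T = √(1.154) = 1.074.
Percentage change in T = (1.074 − 1) × 100% = 7.42%.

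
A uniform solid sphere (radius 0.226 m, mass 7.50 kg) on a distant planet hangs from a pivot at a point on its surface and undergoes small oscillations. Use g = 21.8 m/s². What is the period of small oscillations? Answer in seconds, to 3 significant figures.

I_cm = (2/5)mr² = 0.1532 kg·m². The pivot is at distance d = 0.226 m from the centre of mass.
By the parallel-axis theorem, I = I_cm + md² = 0.1532 + 0.3831 = 0.5363 kg·m².
T = 2π√(I/(mgd)) = 2π√(0.5363/(7.50 × 21.8 × 0.226)) = 0.757 s.

0.757 s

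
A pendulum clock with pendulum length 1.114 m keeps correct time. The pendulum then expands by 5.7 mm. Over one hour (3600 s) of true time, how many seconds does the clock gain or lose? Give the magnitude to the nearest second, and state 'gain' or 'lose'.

lose 9 s

T ∝ √L, so T'/T = √(1.11970/1.114) = 1.00256.
In 3600 s of true time the clock registers 3600/1.00256 = 3590.8 s, so it loses 9 s.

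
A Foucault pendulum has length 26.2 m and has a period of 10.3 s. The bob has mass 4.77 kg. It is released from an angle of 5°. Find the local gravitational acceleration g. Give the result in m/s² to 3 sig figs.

From T = 2π√(L/g), g = 4π²L/T² = 4π² × 26.2/10.30² = 9.75 m/s².

9.75 m/s²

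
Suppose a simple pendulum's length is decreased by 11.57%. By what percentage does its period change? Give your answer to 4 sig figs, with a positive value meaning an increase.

T ∝ √L, so T'/T = √(0.88430) = 0.94037.
Percentage change in T = (0.94037 − 1) × 100% = -5.963%.

-5.963%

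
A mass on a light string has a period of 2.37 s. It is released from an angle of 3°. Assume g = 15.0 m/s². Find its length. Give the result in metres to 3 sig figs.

2.13 m

From T = 2π√(L/g), L = gT²/(4π²) = 15.0 × 2.370²/(4π²) = 2.13 m.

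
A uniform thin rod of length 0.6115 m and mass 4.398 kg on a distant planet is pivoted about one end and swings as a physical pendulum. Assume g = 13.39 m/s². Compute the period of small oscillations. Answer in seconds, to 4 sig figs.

1.096 s

For a physical pendulum T = 2π√(I/(mgd)), with d = 0.30575 m from pivot to centre of mass.
I_cm = mL²/12 = 4.398 × 0.6115²/12 = 0.13705 kg·m²; I = I_cm + md² = 0.13705 + 4.398 × 0.30575² = 0.54818 kg·m².
T = 2π√(0.54818/(4.398 × 13.39 × 0.30575)) = 1.096 s.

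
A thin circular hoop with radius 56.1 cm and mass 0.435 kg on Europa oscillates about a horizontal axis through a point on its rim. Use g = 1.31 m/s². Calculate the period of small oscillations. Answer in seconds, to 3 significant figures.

5.81 s

I_cm = mr² = 0.1369 kg·m². The pivot is at distance d = 0.561 m from the centre of mass.
By the parallel-axis theorem, I = I_cm + md² = 0.1369 + 0.1369 = 0.2738 kg·m².
T = 2π√(I/(mgd)) = 2π√(0.2738/(0.435 × 1.31 × 0.561)) = 5.81 s.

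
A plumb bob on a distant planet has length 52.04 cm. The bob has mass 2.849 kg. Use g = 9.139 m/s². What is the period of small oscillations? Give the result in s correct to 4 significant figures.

T = 2π√(L/g) = 2π√(0.5204/9.139) = 2π × 0.23863 = 1.499 s.

1.499 s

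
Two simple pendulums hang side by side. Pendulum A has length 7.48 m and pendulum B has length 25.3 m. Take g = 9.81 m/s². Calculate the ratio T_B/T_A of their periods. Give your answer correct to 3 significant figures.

T ∝ √L, so T_B/T_A = √(L_B/L_A) = √(25.3/7.48) = 1.84.

1.84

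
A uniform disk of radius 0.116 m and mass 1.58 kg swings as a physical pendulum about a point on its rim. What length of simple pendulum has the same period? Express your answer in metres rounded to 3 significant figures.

0.174 m

The equivalent simple-pendulum length is L_eq = I/(md), where I is about the pivot and d = 0.1160 m.
I_cm = ½mR² = 0.01063 kg·m², so I = I_cm + md² = 0.01063 + 0.02126 = 0.03189 kg·m².
L_eq = 0.03189/(1.58 × 0.1160) = 0.174 m.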